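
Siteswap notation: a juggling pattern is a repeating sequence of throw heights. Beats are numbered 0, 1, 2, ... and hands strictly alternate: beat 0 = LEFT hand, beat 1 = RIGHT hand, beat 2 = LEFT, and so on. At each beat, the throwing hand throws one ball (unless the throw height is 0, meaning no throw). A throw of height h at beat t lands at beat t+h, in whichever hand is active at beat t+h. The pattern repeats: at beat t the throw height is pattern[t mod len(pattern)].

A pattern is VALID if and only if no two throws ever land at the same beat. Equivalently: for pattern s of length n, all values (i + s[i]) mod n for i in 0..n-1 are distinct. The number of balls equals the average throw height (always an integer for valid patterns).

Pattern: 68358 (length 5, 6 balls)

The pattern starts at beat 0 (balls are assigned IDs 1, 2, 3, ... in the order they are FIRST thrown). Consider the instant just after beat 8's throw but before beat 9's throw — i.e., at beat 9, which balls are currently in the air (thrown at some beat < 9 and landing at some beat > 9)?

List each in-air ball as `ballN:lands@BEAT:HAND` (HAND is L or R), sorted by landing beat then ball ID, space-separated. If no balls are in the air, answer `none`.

Answer: ball6:lands@10:L ball3:lands@11:R ball5:lands@12:L ball4:lands@13:R ball1:lands@14:L

Derivation:
Beat 0 (L): throw ball1 h=6 -> lands@6:L; in-air after throw: [b1@6:L]
Beat 1 (R): throw ball2 h=8 -> lands@9:R; in-air after throw: [b1@6:L b2@9:R]
Beat 2 (L): throw ball3 h=3 -> lands@5:R; in-air after throw: [b3@5:R b1@6:L b2@9:R]
Beat 3 (R): throw ball4 h=5 -> lands@8:L; in-air after throw: [b3@5:R b1@6:L b4@8:L b2@9:R]
Beat 4 (L): throw ball5 h=8 -> lands@12:L; in-air after throw: [b3@5:R b1@6:L b4@8:L b2@9:R b5@12:L]
Beat 5 (R): throw ball3 h=6 -> lands@11:R; in-air after throw: [b1@6:L b4@8:L b2@9:R b3@11:R b5@12:L]
Beat 6 (L): throw ball1 h=8 -> lands@14:L; in-air after throw: [b4@8:L b2@9:R b3@11:R b5@12:L b1@14:L]
Beat 7 (R): throw ball6 h=3 -> lands@10:L; in-air after throw: [b4@8:L b2@9:R b6@10:L b3@11:R b5@12:L b1@14:L]
Beat 8 (L): throw ball4 h=5 -> lands@13:R; in-air after throw: [b2@9:R b6@10:L b3@11:R b5@12:L b4@13:R b1@14:L]
Beat 9 (R): throw ball2 h=8 -> lands@17:R; in-air after throw: [b6@10:L b3@11:R b5@12:L b4@13:R b1@14:L b2@17:R]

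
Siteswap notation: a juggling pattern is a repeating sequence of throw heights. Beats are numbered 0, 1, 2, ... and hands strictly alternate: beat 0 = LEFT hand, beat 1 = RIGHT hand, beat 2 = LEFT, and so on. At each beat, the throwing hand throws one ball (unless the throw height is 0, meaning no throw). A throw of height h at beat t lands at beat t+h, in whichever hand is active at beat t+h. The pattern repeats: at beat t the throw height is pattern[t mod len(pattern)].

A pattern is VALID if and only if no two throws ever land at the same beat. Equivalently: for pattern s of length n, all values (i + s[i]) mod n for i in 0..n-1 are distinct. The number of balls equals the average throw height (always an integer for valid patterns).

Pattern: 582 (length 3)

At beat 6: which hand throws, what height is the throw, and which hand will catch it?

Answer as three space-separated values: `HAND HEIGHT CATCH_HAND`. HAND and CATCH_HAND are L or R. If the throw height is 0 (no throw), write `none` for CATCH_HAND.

Answer: L 5 R

Derivation:
Beat 6: 6 mod 2 = 0, so hand = L
Throw height = pattern[6 mod 3] = pattern[0] = 5
Lands at beat 6+5=11, 11 mod 2 = 1, so catch hand = R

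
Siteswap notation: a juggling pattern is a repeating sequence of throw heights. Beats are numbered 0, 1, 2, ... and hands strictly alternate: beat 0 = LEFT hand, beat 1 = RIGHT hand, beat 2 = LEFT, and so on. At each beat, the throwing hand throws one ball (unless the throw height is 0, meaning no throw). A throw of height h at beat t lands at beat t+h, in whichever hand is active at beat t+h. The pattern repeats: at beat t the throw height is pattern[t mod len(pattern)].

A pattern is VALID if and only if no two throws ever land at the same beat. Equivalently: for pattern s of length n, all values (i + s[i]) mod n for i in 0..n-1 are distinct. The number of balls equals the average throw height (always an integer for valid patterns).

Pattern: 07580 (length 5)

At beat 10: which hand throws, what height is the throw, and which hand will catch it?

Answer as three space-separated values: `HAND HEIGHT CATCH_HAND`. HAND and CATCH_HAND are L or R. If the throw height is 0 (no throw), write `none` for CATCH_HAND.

Answer: L 0 none

Derivation:
Beat 10: 10 mod 2 = 0, so hand = L
Throw height = pattern[10 mod 5] = pattern[0] = 0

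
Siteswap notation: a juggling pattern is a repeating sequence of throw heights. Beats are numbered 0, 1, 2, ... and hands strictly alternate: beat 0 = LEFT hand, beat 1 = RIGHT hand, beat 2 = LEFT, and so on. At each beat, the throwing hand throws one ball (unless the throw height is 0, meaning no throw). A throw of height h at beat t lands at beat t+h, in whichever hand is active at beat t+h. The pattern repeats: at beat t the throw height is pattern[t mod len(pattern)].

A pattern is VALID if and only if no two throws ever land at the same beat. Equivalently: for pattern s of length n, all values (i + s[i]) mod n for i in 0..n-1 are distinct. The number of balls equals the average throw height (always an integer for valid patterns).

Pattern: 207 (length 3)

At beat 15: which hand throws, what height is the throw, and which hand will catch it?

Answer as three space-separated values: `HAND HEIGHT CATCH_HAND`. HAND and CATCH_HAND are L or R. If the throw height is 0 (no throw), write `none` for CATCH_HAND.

Answer: R 2 R

Derivation:
Beat 15: 15 mod 2 = 1, so hand = R
Throw height = pattern[15 mod 3] = pattern[0] = 2
Lands at beat 15+2=17, 17 mod 2 = 1, so catch hand = R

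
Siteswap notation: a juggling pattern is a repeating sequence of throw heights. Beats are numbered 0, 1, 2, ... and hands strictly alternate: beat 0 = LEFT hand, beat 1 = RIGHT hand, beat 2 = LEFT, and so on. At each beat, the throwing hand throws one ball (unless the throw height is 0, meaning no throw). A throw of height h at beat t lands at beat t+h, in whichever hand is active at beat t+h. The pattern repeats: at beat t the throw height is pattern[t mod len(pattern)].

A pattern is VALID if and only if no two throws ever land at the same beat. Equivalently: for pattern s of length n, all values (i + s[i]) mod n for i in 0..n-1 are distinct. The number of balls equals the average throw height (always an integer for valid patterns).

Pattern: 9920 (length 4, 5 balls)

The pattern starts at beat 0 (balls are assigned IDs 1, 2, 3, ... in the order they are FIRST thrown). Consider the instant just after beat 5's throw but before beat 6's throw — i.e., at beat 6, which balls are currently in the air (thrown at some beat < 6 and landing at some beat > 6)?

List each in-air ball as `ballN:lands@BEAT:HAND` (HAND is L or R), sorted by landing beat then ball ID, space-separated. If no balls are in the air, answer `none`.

Answer: ball1:lands@9:R ball2:lands@10:L ball3:lands@13:R ball4:lands@14:L

Derivation:
Beat 0 (L): throw ball1 h=9 -> lands@9:R; in-air after throw: [b1@9:R]
Beat 1 (R): throw ball2 h=9 -> lands@10:L; in-air after throw: [b1@9:R b2@10:L]
Beat 2 (L): throw ball3 h=2 -> lands@4:L; in-air after throw: [b3@4:L b1@9:R b2@10:L]
Beat 4 (L): throw ball3 h=9 -> lands@13:R; in-air after throw: [b1@9:R b2@10:L b3@13:R]
Beat 5 (R): throw ball4 h=9 -> lands@14:L; in-air after throw: [b1@9:R b2@10:L b3@13:R b4@14:L]
Beat 6 (L): throw ball5 h=2 -> lands@8:L; in-air after throw: [b5@8:L b1@9:R b2@10:L b3@13:R b4@14:L]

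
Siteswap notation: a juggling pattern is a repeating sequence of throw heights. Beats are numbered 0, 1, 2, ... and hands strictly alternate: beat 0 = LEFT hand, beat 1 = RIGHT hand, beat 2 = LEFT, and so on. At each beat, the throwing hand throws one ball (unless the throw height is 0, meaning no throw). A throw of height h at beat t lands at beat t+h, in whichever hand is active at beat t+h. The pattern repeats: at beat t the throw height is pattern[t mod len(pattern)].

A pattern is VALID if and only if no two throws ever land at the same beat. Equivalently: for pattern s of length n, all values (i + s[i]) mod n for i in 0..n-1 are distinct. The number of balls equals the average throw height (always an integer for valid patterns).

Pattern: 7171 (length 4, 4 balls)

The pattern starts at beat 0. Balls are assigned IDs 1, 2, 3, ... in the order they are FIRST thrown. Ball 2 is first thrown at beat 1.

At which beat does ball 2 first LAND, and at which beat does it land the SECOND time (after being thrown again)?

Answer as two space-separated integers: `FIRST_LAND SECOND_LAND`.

Answer: 2 9

Derivation:
Beat 0 (L): throw ball1 h=7 -> lands@7:R; in-air after throw: [b1@7:R]
Beat 1 (R): throw ball2 h=1 -> lands@2:L; in-air after throw: [b2@2:L b1@7:R]
Beat 2 (L): throw ball2 h=7 -> lands@9:R; in-air after throw: [b1@7:R b2@9:R]
Beat 3 (R): throw ball3 h=1 -> lands@4:L; in-air after throw: [b3@4:L b1@7:R b2@9:R]
Beat 4 (L): throw ball3 h=7 -> lands@11:R; in-air after throw: [b1@7:R b2@9:R b3@11:R]
Beat 5 (R): throw ball4 h=1 -> lands@6:L; in-air after throw: [b4@6:L b1@7:R b2@9:R b3@11:R]
Beat 6 (L): throw ball4 h=7 -> lands@13:R; in-air after throw: [b1@7:R b2@9:R b3@11:R b4@13:R]
Beat 7 (R): throw ball1 h=1 -> lands@8:L; in-air after throw: [b1@8:L b2@9:R b3@11:R b4@13:R]
Beat 8 (L): throw ball1 h=7 -> lands@15:R; in-air after throw: [b2@9:R b3@11:R b4@13:R b1@15:R]
Beat 9 (R): throw ball2 h=1 -> lands@10:L; in-air after throw: [b2@10:L b3@11:R b4@13:R b1@15:R]
Ball 2: thrown@1 h=1 -> first land @2; rethrown@2 h=7 -> second land @9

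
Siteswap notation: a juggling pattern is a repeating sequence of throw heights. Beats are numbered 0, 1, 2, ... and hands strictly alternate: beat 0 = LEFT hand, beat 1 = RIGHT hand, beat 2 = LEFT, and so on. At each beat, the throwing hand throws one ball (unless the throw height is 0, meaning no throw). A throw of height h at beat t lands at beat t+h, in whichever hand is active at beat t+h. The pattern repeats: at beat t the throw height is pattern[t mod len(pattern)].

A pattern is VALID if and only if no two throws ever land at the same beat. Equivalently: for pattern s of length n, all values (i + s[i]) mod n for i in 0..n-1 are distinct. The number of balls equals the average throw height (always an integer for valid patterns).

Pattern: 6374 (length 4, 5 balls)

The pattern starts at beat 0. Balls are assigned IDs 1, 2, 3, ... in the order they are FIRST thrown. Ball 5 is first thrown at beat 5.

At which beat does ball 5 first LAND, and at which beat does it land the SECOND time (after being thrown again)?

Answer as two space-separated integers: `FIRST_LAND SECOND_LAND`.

Answer: 8 14

Derivation:
Beat 0 (L): throw ball1 h=6 -> lands@6:L; in-air after throw: [b1@6:L]
Beat 1 (R): throw ball2 h=3 -> lands@4:L; in-air after throw: [b2@4:L b1@6:L]
Beat 2 (L): throw ball3 h=7 -> lands@9:R; in-air after throw: [b2@4:L b1@6:L b3@9:R]
Beat 3 (R): throw ball4 h=4 -> lands@7:R; in-air after throw: [b2@4:L b1@6:L b4@7:R b3@9:R]
Beat 4 (L): throw ball2 h=6 -> lands@10:L; in-air after throw: [b1@6:L b4@7:R b3@9:R b2@10:L]
Beat 5 (R): throw ball5 h=3 -> lands@8:L; in-air after throw: [b1@6:L b4@7:R b5@8:L b3@9:R b2@10:L]
Beat 6 (L): throw ball1 h=7 -> lands@13:R; in-air after throw: [b4@7:R b5@8:L b3@9:R b2@10:L b1@13:R]
Beat 7 (R): throw ball4 h=4 -> lands@11:R; in-air after throw: [b5@8:L b3@9:R b2@10:L b4@11:R b1@13:R]
Beat 8 (L): throw ball5 h=6 -> lands@14:L; in-air after throw: [b3@9:R b2@10:L b4@11:R b1@13:R b5@14:L]
Beat 9 (R): throw ball3 h=3 -> lands@12:L; in-air after throw: [b2@10:L b4@11:R b3@12:L b1@13:R b5@14:L]
Beat 10 (L): throw ball2 h=7 -> lands@17:R; in-air after throw: [b4@11:R b3@12:L b1@13:R b5@14:L b2@17:R]
Beat 11 (R): throw ball4 h=4 -> lands@15:R; in-air after throw: [b3@12:L b1@13:R b5@14:L b4@15:R b2@17:R]
Beat 12 (L): throw ball3 h=6 -> lands@18:L; in-air after throw: [b1@13:R b5@14:L b4@15:R b2@17:R b3@18:L]
Beat 13 (R): throw ball1 h=3 -> lands@16:L; in-air after throw: [b5@14:L b4@15:R b1@16:L b2@17:R b3@18:L]
Beat 14 (L): throw ball5 h=7 -> lands@21:R; in-air after throw: [b4@15:R b1@16:L b2@17:R b3@18:L b5@21:R]
Ball 5: thrown@5 h=3 -> first land @8; rethrown@8 h=6 -> second land @14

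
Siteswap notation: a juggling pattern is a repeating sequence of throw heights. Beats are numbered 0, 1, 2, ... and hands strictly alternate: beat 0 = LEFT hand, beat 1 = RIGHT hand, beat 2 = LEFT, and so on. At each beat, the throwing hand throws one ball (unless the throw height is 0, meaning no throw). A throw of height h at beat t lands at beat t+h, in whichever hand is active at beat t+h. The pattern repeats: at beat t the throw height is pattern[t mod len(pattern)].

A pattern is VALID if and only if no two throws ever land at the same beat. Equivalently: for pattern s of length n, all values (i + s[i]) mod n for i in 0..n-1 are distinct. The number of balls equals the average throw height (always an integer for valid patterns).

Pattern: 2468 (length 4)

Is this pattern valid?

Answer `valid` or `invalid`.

i=0: (i + s[i]) mod n = (0 + 2) mod 4 = 2
i=1: (i + s[i]) mod n = (1 + 4) mod 4 = 1
i=2: (i + s[i]) mod n = (2 + 6) mod 4 = 0
i=3: (i + s[i]) mod n = (3 + 8) mod 4 = 3
Residues: [2, 1, 0, 3], distinct: True

Answer: valid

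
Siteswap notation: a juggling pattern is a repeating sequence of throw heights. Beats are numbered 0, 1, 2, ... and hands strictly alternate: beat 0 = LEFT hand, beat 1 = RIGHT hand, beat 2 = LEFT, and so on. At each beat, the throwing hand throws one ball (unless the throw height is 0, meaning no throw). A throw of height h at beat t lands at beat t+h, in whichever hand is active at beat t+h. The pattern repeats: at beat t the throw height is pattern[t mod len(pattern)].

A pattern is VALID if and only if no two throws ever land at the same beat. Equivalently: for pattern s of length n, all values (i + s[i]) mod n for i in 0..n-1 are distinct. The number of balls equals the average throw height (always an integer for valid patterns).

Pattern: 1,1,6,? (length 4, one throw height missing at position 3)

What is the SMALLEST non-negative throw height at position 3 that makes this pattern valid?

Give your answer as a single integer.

Answer: 0

Derivation:
i=0: (0 + 1) mod 4 = 1
i=1: (1 + 1) mod 4 = 2
i=2: (2 + 6) mod 4 = 0
i=3: s[i]=? (unknown)
Known residues: [0, 1, 2]; need a permutation of 0..3, so missing residue r = 3
Need (3 + s) mod 4 = 3; smallest s = (3 - 3) mod 4 = 0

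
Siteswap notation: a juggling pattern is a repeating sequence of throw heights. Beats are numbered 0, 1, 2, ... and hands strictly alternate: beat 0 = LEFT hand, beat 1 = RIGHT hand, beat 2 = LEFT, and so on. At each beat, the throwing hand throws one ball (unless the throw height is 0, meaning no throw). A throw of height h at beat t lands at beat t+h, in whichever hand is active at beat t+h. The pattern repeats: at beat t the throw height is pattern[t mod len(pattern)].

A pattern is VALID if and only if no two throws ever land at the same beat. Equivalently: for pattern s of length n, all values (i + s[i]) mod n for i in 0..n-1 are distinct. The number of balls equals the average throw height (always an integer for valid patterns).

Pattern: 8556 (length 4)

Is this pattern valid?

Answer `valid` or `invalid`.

Answer: valid

Derivation:
i=0: (i + s[i]) mod n = (0 + 8) mod 4 = 0
i=1: (i + s[i]) mod n = (1 + 5) mod 4 = 2
i=2: (i + s[i]) mod n = (2 + 5) mod 4 = 3
i=3: (i + s[i]) mod n = (3 + 6) mod 4 = 1
Residues: [0, 2, 3, 1], distinct: True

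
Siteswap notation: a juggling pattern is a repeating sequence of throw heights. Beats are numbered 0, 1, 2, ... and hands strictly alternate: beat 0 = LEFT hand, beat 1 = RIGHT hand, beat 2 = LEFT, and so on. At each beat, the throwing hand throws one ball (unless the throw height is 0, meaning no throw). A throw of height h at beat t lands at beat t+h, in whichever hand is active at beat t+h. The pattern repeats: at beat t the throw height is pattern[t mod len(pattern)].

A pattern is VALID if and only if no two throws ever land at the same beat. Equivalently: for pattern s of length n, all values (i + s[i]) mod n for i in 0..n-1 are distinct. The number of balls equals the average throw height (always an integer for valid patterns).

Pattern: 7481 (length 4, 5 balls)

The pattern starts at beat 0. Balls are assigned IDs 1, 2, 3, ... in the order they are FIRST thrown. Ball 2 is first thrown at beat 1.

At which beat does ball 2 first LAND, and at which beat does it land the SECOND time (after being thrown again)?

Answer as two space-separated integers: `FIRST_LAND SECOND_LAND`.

Answer: 5 9

Derivation:
Beat 0 (L): throw ball1 h=7 -> lands@7:R; in-air after throw: [b1@7:R]
Beat 1 (R): throw ball2 h=4 -> lands@5:R; in-air after throw: [b2@5:R b1@7:R]
Beat 2 (L): throw ball3 h=8 -> lands@10:L; in-air after throw: [b2@5:R b1@7:R b3@10:L]
Beat 3 (R): throw ball4 h=1 -> lands@4:L; in-air after throw: [b4@4:L b2@5:R b1@7:R b3@10:L]
Beat 4 (L): throw ball4 h=7 -> lands@11:R; in-air after throw: [b2@5:R b1@7:R b3@10:L b4@11:R]
Beat 5 (R): throw ball2 h=4 -> lands@9:R; in-air after throw: [b1@7:R b2@9:R b3@10:L b4@11:R]
Beat 6 (L): throw ball5 h=8 -> lands@14:L; in-air after throw: [b1@7:R b2@9:R b3@10:L b4@11:R b5@14:L]
Beat 7 (R): throw ball1 h=1 -> lands@8:L; in-air after throw: [b1@8:L b2@9:R b3@10:L b4@11:R b5@14:L]
Beat 8 (L): throw ball1 h=7 -> lands@15:R; in-air after throw: [b2@9:R b3@10:L b4@11:R b5@14:L b1@15:R]
Beat 9 (R): throw ball2 h=4 -> lands@13:R; in-air after throw: [b3@10:L b4@11:R b2@13:R b5@14:L b1@15:R]
Ball 2: thrown@1 h=4 -> first land @5; rethrown@5 h=4 -> second land @9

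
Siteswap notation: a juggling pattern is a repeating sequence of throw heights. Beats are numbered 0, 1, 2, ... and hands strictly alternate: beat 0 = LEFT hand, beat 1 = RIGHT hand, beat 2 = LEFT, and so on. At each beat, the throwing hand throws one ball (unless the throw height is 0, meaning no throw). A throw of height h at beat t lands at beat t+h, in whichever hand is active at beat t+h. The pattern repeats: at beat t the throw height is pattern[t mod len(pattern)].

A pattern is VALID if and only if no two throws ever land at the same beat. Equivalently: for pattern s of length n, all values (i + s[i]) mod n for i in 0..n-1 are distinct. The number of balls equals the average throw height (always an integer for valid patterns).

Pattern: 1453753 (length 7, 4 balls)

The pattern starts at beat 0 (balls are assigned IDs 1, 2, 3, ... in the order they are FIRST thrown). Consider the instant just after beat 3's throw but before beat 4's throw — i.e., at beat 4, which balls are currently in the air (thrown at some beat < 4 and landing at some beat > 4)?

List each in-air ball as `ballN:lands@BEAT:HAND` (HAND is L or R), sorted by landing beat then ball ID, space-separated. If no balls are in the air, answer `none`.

Answer: ball1:lands@5:R ball3:lands@6:L ball2:lands@7:R

Derivation:
Beat 0 (L): throw ball1 h=1 -> lands@1:R; in-air after throw: [b1@1:R]
Beat 1 (R): throw ball1 h=4 -> lands@5:R; in-air after throw: [b1@5:R]
Beat 2 (L): throw ball2 h=5 -> lands@7:R; in-air after throw: [b1@5:R b2@7:R]
Beat 3 (R): throw ball3 h=3 -> lands@6:L; in-air after throw: [b1@5:R b3@6:L b2@7:R]
Beat 4 (L): throw ball4 h=7 -> lands@11:R; in-air after throw: [b1@5:R b3@6:L b2@7:R b4@11:R]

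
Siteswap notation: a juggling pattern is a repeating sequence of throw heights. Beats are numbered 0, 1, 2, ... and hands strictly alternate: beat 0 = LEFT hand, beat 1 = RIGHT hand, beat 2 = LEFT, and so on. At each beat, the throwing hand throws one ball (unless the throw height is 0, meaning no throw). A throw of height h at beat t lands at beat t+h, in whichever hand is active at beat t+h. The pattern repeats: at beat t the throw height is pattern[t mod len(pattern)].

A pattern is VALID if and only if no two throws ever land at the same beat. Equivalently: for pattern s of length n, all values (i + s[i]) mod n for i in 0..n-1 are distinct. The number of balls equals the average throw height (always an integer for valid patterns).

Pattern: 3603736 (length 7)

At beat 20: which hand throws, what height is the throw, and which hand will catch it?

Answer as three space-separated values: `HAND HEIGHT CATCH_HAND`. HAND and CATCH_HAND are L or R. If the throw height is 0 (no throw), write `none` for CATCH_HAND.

Beat 20: 20 mod 2 = 0, so hand = L
Throw height = pattern[20 mod 7] = pattern[6] = 6
Lands at beat 20+6=26, 26 mod 2 = 0, so catch hand = L

Answer: L 6 L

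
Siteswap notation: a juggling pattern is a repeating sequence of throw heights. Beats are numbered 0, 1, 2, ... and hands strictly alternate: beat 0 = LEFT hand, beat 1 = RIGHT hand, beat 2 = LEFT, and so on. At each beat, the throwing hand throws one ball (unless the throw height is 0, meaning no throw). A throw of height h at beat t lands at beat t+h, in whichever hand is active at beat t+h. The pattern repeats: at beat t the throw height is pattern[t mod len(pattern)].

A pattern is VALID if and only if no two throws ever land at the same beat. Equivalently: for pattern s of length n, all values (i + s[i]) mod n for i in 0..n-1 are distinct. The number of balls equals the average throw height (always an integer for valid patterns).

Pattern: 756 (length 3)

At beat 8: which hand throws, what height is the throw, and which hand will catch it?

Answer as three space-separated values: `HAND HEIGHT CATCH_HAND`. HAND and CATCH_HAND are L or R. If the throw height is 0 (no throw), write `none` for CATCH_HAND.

Beat 8: 8 mod 2 = 0, so hand = L
Throw height = pattern[8 mod 3] = pattern[2] = 6
Lands at beat 8+6=14, 14 mod 2 = 0, so catch hand = L

Answer: L 6 L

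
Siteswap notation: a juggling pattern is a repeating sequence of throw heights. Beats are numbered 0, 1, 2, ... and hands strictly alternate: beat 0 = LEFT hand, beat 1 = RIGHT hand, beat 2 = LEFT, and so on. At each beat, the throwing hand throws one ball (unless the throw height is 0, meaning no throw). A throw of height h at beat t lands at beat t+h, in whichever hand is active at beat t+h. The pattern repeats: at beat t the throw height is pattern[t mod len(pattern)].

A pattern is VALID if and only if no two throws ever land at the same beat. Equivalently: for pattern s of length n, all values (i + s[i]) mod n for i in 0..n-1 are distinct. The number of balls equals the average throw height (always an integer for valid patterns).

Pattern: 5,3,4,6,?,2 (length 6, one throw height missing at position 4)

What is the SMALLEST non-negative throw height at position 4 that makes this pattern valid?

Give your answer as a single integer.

Answer: 4

Derivation:
i=0: (0 + 5) mod 6 = 5
i=1: (1 + 3) mod 6 = 4
i=2: (2 + 4) mod 6 = 0
i=3: (3 + 6) mod 6 = 3
i=4: s[i]=? (unknown)
i=5: (5 + 2) mod 6 = 1
Known residues: [0, 1, 3, 4, 5]; need a permutation of 0..5, so missing residue r = 2
Need (4 + s) mod 6 = 2; smallest s = (2 - 4) mod 6 = 4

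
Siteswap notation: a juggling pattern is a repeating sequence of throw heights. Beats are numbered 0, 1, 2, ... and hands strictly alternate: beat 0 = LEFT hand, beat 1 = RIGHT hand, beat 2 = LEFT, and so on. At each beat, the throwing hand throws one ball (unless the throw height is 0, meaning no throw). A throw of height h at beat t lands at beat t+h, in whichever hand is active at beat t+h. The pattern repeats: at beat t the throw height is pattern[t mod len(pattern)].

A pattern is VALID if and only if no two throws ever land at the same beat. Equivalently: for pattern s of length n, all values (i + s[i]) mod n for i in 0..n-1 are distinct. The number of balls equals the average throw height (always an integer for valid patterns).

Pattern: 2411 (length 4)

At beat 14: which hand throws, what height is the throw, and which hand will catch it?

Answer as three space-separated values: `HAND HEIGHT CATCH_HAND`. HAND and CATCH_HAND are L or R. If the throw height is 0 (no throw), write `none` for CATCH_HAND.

Beat 14: 14 mod 2 = 0, so hand = L
Throw height = pattern[14 mod 4] = pattern[2] = 1
Lands at beat 14+1=15, 15 mod 2 = 1, so catch hand = R

Answer: L 1 R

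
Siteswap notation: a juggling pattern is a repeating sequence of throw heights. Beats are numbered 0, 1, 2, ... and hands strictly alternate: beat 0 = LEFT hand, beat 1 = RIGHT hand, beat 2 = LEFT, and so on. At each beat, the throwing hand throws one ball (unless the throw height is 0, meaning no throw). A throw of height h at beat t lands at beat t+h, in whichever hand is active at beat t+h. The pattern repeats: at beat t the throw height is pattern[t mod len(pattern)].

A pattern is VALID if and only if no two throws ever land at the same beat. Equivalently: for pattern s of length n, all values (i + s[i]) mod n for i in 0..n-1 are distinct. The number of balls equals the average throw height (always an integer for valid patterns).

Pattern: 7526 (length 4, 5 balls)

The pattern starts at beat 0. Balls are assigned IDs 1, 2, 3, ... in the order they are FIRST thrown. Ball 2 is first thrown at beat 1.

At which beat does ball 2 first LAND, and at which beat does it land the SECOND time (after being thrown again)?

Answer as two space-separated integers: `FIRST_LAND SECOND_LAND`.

Beat 0 (L): throw ball1 h=7 -> lands@7:R; in-air after throw: [b1@7:R]
Beat 1 (R): throw ball2 h=5 -> lands@6:L; in-air after throw: [b2@6:L b1@7:R]
Beat 2 (L): throw ball3 h=2 -> lands@4:L; in-air after throw: [b3@4:L b2@6:L b1@7:R]
Beat 3 (R): throw ball4 h=6 -> lands@9:R; in-air after throw: [b3@4:L b2@6:L b1@7:R b4@9:R]
Beat 4 (L): throw ball3 h=7 -> lands@11:R; in-air after throw: [b2@6:L b1@7:R b4@9:R b3@11:R]
Beat 5 (R): throw ball5 h=5 -> lands@10:L; in-air after throw: [b2@6:L b1@7:R b4@9:R b5@10:L b3@11:R]
Beat 6 (L): throw ball2 h=2 -> lands@8:L; in-air after throw: [b1@7:R b2@8:L b4@9:R b5@10:L b3@11:R]
Beat 7 (R): throw ball1 h=6 -> lands@13:R; in-air after throw: [b2@8:L b4@9:R b5@10:L b3@11:R b1@13:R]
Beat 8 (L): throw ball2 h=7 -> lands@15:R; in-air after throw: [b4@9:R b5@10:L b3@11:R b1@13:R b2@15:R]
Ball 2: thrown@1 h=5 -> first land @6; rethrown@6 h=2 -> second land @8

Answer: 6 8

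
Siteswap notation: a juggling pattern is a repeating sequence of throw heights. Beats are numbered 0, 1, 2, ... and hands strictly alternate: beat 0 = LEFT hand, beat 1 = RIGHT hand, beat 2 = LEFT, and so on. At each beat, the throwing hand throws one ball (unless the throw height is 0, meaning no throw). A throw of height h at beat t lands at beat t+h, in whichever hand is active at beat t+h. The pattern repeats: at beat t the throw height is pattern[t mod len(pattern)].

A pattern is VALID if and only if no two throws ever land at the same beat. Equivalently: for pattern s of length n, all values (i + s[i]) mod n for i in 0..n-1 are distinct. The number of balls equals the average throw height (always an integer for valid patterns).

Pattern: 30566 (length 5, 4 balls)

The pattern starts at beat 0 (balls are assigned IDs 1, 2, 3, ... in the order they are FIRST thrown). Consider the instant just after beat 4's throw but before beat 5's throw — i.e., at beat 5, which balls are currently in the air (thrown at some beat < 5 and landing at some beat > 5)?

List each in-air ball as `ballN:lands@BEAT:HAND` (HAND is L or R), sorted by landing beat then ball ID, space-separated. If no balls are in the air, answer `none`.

Beat 0 (L): throw ball1 h=3 -> lands@3:R; in-air after throw: [b1@3:R]
Beat 2 (L): throw ball2 h=5 -> lands@7:R; in-air after throw: [b1@3:R b2@7:R]
Beat 3 (R): throw ball1 h=6 -> lands@9:R; in-air after throw: [b2@7:R b1@9:R]
Beat 4 (L): throw ball3 h=6 -> lands@10:L; in-air after throw: [b2@7:R b1@9:R b3@10:L]
Beat 5 (R): throw ball4 h=3 -> lands@8:L; in-air after throw: [b2@7:R b4@8:L b1@9:R b3@10:L]

Answer: ball2:lands@7:R ball1:lands@9:R ball3:lands@10:L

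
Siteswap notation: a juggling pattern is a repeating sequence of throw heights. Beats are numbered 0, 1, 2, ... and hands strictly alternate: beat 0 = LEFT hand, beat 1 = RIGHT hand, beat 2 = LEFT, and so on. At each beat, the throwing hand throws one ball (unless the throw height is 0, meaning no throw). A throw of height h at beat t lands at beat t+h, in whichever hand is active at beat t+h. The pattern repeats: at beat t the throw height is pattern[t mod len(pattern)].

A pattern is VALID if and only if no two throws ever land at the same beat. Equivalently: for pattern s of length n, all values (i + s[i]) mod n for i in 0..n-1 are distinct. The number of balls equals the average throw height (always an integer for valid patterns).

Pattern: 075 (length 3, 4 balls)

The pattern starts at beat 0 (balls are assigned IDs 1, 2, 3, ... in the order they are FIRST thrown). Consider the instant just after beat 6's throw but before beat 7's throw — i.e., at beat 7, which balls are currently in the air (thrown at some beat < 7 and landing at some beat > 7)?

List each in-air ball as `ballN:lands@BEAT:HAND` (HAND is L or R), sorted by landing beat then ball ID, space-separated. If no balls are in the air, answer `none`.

Beat 1 (R): throw ball1 h=7 -> lands@8:L; in-air after throw: [b1@8:L]
Beat 2 (L): throw ball2 h=5 -> lands@7:R; in-air after throw: [b2@7:R b1@8:L]
Beat 4 (L): throw ball3 h=7 -> lands@11:R; in-air after throw: [b2@7:R b1@8:L b3@11:R]
Beat 5 (R): throw ball4 h=5 -> lands@10:L; in-air after throw: [b2@7:R b1@8:L b4@10:L b3@11:R]
Beat 7 (R): throw ball2 h=7 -> lands@14:L; in-air after throw: [b1@8:L b4@10:L b3@11:R b2@14:L]

Answer: ball1:lands@8:L ball4:lands@10:L ball3:lands@11:R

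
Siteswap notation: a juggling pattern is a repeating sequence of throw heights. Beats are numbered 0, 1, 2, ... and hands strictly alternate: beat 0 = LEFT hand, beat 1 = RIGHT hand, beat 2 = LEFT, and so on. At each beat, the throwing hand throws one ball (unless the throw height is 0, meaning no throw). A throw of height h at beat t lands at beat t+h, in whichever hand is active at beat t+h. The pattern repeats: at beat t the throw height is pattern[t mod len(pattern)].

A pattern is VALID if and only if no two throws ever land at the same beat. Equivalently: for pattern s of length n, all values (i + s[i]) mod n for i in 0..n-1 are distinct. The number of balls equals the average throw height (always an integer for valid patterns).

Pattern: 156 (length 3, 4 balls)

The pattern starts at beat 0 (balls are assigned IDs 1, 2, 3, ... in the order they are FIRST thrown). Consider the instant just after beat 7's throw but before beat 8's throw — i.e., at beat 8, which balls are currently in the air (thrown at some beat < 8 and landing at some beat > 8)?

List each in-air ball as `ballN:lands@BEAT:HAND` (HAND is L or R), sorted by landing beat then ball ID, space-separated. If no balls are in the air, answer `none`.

Beat 0 (L): throw ball1 h=1 -> lands@1:R; in-air after throw: [b1@1:R]
Beat 1 (R): throw ball1 h=5 -> lands@6:L; in-air after throw: [b1@6:L]
Beat 2 (L): throw ball2 h=6 -> lands@8:L; in-air after throw: [b1@6:L b2@8:L]
Beat 3 (R): throw ball3 h=1 -> lands@4:L; in-air after throw: [b3@4:L b1@6:L b2@8:L]
Beat 4 (L): throw ball3 h=5 -> lands@9:R; in-air after throw: [b1@6:L b2@8:L b3@9:R]
Beat 5 (R): throw ball4 h=6 -> lands@11:R; in-air after throw: [b1@6:L b2@8:L b3@9:R b4@11:R]
Beat 6 (L): throw ball1 h=1 -> lands@7:R; in-air after throw: [b1@7:R b2@8:L b3@9:R b4@11:R]
Beat 7 (R): throw ball1 h=5 -> lands@12:L; in-air after throw: [b2@8:L b3@9:R b4@11:R b1@12:L]
Beat 8 (L): throw ball2 h=6 -> lands@14:L; in-air after throw: [b3@9:R b4@11:R b1@12:L b2@14:L]

Answer: ball3:lands@9:R ball4:lands@11:R ball1:lands@12:L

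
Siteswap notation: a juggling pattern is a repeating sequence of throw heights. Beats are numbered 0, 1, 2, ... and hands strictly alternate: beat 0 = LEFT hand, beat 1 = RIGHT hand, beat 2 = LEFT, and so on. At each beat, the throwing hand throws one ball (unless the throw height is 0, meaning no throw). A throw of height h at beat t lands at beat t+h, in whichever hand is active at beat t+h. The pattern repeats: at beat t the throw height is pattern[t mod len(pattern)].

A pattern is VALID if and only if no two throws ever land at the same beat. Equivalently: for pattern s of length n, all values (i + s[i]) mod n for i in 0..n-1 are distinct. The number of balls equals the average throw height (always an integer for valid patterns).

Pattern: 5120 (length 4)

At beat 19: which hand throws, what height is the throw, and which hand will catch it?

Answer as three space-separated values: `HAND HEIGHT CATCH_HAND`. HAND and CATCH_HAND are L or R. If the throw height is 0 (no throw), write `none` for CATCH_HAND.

Beat 19: 19 mod 2 = 1, so hand = R
Throw height = pattern[19 mod 4] = pattern[3] = 0

Answer: R 0 none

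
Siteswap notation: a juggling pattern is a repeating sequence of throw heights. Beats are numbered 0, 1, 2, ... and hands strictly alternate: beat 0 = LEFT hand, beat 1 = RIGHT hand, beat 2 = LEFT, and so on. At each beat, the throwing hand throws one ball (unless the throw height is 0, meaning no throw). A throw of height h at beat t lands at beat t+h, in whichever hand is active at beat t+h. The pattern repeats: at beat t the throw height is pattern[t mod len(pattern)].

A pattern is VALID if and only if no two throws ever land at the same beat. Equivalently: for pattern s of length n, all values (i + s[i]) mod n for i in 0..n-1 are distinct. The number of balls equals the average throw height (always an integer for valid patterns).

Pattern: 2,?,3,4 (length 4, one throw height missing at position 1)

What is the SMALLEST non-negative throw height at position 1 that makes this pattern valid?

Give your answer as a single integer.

i=0: (0 + 2) mod 4 = 2
i=1: s[i]=? (unknown)
i=2: (2 + 3) mod 4 = 1
i=3: (3 + 4) mod 4 = 3
Known residues: [1, 2, 3]; need a permutation of 0..3, so missing residue r = 0
Need (1 + s) mod 4 = 0; smallest s = (0 - 1) mod 4 = 3

Answer: 3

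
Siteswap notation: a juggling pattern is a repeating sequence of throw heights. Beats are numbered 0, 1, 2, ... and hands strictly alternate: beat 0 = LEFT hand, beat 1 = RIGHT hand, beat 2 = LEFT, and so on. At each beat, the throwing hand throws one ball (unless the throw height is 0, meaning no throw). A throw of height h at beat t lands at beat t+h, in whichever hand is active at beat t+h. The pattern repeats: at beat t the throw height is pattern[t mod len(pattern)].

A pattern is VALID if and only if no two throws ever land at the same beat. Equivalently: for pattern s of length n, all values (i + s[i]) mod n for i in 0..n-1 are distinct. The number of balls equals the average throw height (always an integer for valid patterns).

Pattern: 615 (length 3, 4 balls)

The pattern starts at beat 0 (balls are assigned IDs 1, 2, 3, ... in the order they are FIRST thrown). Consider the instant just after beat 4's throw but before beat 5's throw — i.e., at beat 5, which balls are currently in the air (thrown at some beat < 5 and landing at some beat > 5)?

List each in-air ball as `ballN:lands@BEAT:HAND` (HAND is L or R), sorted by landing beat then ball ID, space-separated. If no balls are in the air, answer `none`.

Beat 0 (L): throw ball1 h=6 -> lands@6:L; in-air after throw: [b1@6:L]
Beat 1 (R): throw ball2 h=1 -> lands@2:L; in-air after throw: [b2@2:L b1@6:L]
Beat 2 (L): throw ball2 h=5 -> lands@7:R; in-air after throw: [b1@6:L b2@7:R]
Beat 3 (R): throw ball3 h=6 -> lands@9:R; in-air after throw: [b1@6:L b2@7:R b3@9:R]
Beat 4 (L): throw ball4 h=1 -> lands@5:R; in-air after throw: [b4@5:R b1@6:L b2@7:R b3@9:R]
Beat 5 (R): throw ball4 h=5 -> lands@10:L; in-air after throw: [b1@6:L b2@7:R b3@9:R b4@10:L]

Answer: ball1:lands@6:L ball2:lands@7:R ball3:lands@9:R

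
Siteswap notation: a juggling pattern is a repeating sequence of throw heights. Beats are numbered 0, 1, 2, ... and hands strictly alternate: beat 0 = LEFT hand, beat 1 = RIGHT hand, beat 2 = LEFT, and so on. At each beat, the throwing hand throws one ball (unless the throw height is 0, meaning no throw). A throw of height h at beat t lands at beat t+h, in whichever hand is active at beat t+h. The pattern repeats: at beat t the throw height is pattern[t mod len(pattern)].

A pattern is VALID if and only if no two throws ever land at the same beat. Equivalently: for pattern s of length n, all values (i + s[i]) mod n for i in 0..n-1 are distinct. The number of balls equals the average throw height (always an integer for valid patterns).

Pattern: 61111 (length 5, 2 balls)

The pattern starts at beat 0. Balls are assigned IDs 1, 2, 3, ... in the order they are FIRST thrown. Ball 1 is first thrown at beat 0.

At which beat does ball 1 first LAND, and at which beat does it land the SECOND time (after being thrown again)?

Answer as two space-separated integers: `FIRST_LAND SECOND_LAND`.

Answer: 6 7

Derivation:
Beat 0 (L): throw ball1 h=6 -> lands@6:L; in-air after throw: [b1@6:L]
Beat 1 (R): throw ball2 h=1 -> lands@2:L; in-air after throw: [b2@2:L b1@6:L]
Beat 2 (L): throw ball2 h=1 -> lands@3:R; in-air after throw: [b2@3:R b1@6:L]
Beat 3 (R): throw ball2 h=1 -> lands@4:L; in-air after throw: [b2@4:L b1@6:L]
Beat 4 (L): throw ball2 h=1 -> lands@5:R; in-air after throw: [b2@5:R b1@6:L]
Beat 5 (R): throw ball2 h=6 -> lands@11:R; in-air after throw: [b1@6:L b2@11:R]
Beat 6 (L): throw ball1 h=1 -> lands@7:R; in-air after throw: [b1@7:R b2@11:R]
Beat 7 (R): throw ball1 h=1 -> lands@8:L; in-air after throw: [b1@8:L b2@11:R]
Ball 1: thrown@0 h=6 -> first land @6; rethrown@6 h=1 -> second land @7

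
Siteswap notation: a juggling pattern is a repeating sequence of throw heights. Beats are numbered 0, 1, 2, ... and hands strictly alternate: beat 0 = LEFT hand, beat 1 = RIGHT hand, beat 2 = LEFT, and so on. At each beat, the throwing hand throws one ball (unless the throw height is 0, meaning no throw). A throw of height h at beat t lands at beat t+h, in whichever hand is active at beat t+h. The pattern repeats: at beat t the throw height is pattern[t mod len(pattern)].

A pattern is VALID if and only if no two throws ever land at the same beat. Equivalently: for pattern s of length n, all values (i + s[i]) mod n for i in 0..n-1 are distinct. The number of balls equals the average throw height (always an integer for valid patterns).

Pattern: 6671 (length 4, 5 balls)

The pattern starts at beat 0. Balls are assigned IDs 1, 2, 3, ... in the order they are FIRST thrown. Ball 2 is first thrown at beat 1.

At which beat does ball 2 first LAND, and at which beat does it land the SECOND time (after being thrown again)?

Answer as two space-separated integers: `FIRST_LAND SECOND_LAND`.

Beat 0 (L): throw ball1 h=6 -> lands@6:L; in-air after throw: [b1@6:L]
Beat 1 (R): throw ball2 h=6 -> lands@7:R; in-air after throw: [b1@6:L b2@7:R]
Beat 2 (L): throw ball3 h=7 -> lands@9:R; in-air after throw: [b1@6:L b2@7:R b3@9:R]
Beat 3 (R): throw ball4 h=1 -> lands@4:L; in-air after throw: [b4@4:L b1@6:L b2@7:R b3@9:R]
Beat 4 (L): throw ball4 h=6 -> lands@10:L; in-air after throw: [b1@6:L b2@7:R b3@9:R b4@10:L]
Beat 5 (R): throw ball5 h=6 -> lands@11:R; in-air after throw: [b1@6:L b2@7:R b3@9:R b4@10:L b5@11:R]
Beat 6 (L): throw ball1 h=7 -> lands@13:R; in-air after throw: [b2@7:R b3@9:R b4@10:L b5@11:R b1@13:R]
Beat 7 (R): throw ball2 h=1 -> lands@8:L; in-air after throw: [b2@8:L b3@9:R b4@10:L b5@11:R b1@13:R]
Beat 8 (L): throw ball2 h=6 -> lands@14:L; in-air after throw: [b3@9:R b4@10:L b5@11:R b1@13:R b2@14:L]
Ball 2: thrown@1 h=6 -> first land @7; rethrown@7 h=1 -> second land @8

Answer: 7 8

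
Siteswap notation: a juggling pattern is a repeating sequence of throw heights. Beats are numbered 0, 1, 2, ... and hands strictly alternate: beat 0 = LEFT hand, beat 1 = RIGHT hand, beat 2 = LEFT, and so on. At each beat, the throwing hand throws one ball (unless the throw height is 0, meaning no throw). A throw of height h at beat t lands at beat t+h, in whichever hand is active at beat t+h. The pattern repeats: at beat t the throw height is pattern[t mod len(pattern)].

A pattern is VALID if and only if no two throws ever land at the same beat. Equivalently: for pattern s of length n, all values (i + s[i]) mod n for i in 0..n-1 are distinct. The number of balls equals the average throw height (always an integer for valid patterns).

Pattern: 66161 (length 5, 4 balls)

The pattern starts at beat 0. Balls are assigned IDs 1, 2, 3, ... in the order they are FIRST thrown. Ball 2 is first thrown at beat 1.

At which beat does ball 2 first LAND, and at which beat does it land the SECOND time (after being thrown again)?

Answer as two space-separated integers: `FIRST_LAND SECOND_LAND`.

Answer: 7 8

Derivation:
Beat 0 (L): throw ball1 h=6 -> lands@6:L; in-air after throw: [b1@6:L]
Beat 1 (R): throw ball2 h=6 -> lands@7:R; in-air after throw: [b1@6:L b2@7:R]
Beat 2 (L): throw ball3 h=1 -> lands@3:R; in-air after throw: [b3@3:R b1@6:L b2@7:R]
Beat 3 (R): throw ball3 h=6 -> lands@9:R; in-air after throw: [b1@6:L b2@7:R b3@9:R]
Beat 4 (L): throw ball4 h=1 -> lands@5:R; in-air after throw: [b4@5:R b1@6:L b2@7:R b3@9:R]
Beat 5 (R): throw ball4 h=6 -> lands@11:R; in-air after throw: [b1@6:L b2@7:R b3@9:R b4@11:R]
Beat 6 (L): throw ball1 h=6 -> lands@12:L; in-air after throw: [b2@7:R b3@9:R b4@11:R b1@12:L]
Beat 7 (R): throw ball2 h=1 -> lands@8:L; in-air after throw: [b2@8:L b3@9:R b4@11:R b1@12:L]
Beat 8 (L): throw ball2 h=6 -> lands@14:L; in-air after throw: [b3@9:R b4@11:R b1@12:L b2@14:L]
Ball 2: thrown@1 h=6 -> first land @7; rethrown@7 h=1 -> second land @8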